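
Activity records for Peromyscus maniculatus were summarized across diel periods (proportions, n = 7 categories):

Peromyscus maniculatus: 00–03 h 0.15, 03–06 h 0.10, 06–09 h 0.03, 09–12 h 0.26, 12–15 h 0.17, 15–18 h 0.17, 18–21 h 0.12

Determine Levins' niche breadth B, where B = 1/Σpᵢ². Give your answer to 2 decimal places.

Σpᵢ² = 0.15² + 0.10² + 0.03² + 0.26² + 0.17² + 0.17² + 0.12² = 0.0225 + 0.0100 + 0.0009 + 0.0676 + 0.0289 + 0.0289 + 0.0144 = 0.1732
B = 1 / 0.1732 = 5.7737

5.77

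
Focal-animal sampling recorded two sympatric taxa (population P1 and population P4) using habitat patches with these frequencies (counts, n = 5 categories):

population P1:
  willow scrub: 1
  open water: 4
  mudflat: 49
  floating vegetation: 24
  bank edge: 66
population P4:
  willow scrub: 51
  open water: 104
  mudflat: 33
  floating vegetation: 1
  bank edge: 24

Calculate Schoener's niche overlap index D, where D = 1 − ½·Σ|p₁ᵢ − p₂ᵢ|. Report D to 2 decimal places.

0.31

Proportions for population P1 (n=144): 1/144=0.0069, 4/144=0.0278, 49/144=0.3403, 24/144=0.1667, 66/144=0.4583
Proportions for population P4 (n=213): 51/213=0.2394, 104/213=0.4883, 33/213=0.1549, 1/213=0.0047, 24/213=0.1127
Σ|p₁ᵢ − p₂ᵢ| = 0.2325 + 0.4605 + 0.1854 + 0.1620 + 0.3456 = 1.3860
D = 1 − ½ × 1.3860 = 1 − 0.69300 = 0.30700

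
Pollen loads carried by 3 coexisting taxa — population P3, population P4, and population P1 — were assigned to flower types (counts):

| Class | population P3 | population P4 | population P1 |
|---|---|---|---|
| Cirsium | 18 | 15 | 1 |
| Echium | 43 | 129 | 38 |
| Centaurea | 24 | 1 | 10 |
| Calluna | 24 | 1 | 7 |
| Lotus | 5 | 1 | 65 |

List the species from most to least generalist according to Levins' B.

Proportions for population P3 (n=114): 18/114=0.1579, 43/114=0.3772, 24/114=0.2105, 24/114=0.2105, 5/114=0.0439
Proportions for population P4 (n=147): 15/147=0.1020, 129/147=0.8776, 1/147=0.0068, 1/147=0.0068, 1/147=0.0068
Proportions for population P1 (n=121): 1/121=0.0083, 38/121=0.3140, 10/121=0.0826, 7/121=0.0579, 65/121=0.5372
Σp_P3ᵢ² = 0.1579² + 0.3772² + 0.2105² + 0.2105² + 0.0439² = 0.024932 + 0.142280 + 0.044310 + 0.044310 + 0.001927 = 0.257759
B_P3 = 1 / 0.257759 = 3.8796
Σp_P4ᵢ² = 0.1020² + 0.8776² + 0.0068² + 0.0068² + 0.0068² = 0.010404 + 0.770182 + 0.000046 + 0.000046 + 0.000046 = 0.780724
B_P4 = 1 / 0.780724 = 1.2809
Σp_P1ᵢ² = 0.0083² + 0.3140² + 0.0826² + 0.0579² + 0.5372² = 0.000069 + 0.098596 + 0.006823 + 0.003352 + 0.288584 = 0.397424
B_P1 = 1 / 0.397424 = 2.5162
Ranking by B (broadest → narrowest): population P3 (3.88) > population P1 (2.52) > population P4 (1.28)

population P3 > population P1 > population P4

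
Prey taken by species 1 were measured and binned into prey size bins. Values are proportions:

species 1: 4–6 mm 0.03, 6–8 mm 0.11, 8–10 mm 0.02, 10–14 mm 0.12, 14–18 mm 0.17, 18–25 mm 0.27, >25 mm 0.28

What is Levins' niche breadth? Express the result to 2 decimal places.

4.81

Σpᵢ² = 0.03² + 0.11² + 0.02² + 0.12² + 0.17² + 0.27² + 0.28² = 0.0009 + 0.0121 + 0.0004 + 0.0144 + 0.0289 + 0.0729 + 0.0784 = 0.2080
B = 1 / 0.2080 = 4.8077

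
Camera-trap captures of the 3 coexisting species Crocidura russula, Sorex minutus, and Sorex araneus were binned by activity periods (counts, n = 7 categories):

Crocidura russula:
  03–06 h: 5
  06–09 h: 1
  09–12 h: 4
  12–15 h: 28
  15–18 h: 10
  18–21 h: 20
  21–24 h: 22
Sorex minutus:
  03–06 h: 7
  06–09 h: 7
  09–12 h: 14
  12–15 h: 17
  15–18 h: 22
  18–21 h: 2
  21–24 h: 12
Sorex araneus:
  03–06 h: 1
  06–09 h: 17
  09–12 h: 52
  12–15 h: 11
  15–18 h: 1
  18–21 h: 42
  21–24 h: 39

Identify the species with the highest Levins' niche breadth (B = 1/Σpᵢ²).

Proportions for Crocidura russula (n=90): 5/90=0.0556, 1/90=0.0111, 4/90=0.0444, 28/90=0.3111, 10/90=0.1111, 20/90=0.2222, 22/90=0.2444
Proportions for Sorex minutus (n=81): 7/81=0.0864, 7/81=0.0864, 14/81=0.1728, 17/81=0.2099, 22/81=0.2716, 2/81=0.0247, 12/81=0.1481
Proportions for Sorex araneus (n=163): 1/163=0.0061, 17/163=0.1043, 52/163=0.3190, 11/163=0.0675, 1/163=0.0061, 42/163=0.2577, 39/163=0.2393
Σp_russᵢ² = 0.0556² + 0.0111² + 0.0444² + 0.3111² + 0.1111² + 0.2222² + 0.2444² = 0.003091 + 0.000123 + 0.001971 + 0.096783 + 0.012343 + 0.049373 + 0.059731 = 0.223415
B_russ = 1 / 0.223415 = 4.4760
Σp_minuᵢ² = 0.0864² + 0.0864² + 0.1728² + 0.2099² + 0.2716² + 0.0247² + 0.1481² = 0.007465 + 0.007465 + 0.029860 + 0.044058 + 0.073767 + 0.000610 + 0.021934 = 0.185159
B_minu = 1 / 0.185159 = 5.4008
Σp_aranᵢ² = 0.0061² + 0.1043² + 0.3190² + 0.0675² + 0.0061² + 0.2577² + 0.2393² = 0.000037 + 0.010878 + 0.101761 + 0.004556 + 0.000037 + 0.066409 + 0.057264 = 0.240942
B_aran = 1 / 0.240942 = 4.1504
Highest B → broadest niche (most generalist): Sorex minutus (B = 5.40).

Sorex minutus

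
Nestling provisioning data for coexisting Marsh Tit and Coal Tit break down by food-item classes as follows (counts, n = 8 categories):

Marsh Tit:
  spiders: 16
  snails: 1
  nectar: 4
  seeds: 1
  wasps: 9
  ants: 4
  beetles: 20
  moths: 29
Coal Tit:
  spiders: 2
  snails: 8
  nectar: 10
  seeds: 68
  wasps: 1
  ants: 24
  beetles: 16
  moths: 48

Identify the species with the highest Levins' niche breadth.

Marsh Tit

Proportions for Marsh Tit (n=84): 16/84=0.1905, 1/84=0.0119, 4/84=0.0476, 1/84=0.0119, 9/84=0.1071, 4/84=0.0476, 20/84=0.2381, 29/84=0.3452
Proportions for Coal Tit (n=177): 2/177=0.0113, 8/177=0.0452, 10/177=0.0565, 68/177=0.3842, 1/177=0.0056, 24/177=0.1356, 16/177=0.0904, 48/177=0.2712
Σp_Marsᵢ² = 0.1905² + 0.0119² + 0.0476² + 0.0119² + 0.1071² + 0.0476² + 0.2381² + 0.3452² = 0.036290 + 0.000142 + 0.002266 + 0.000142 + 0.011470 + 0.002266 + 0.056692 + 0.119163 = 0.228431
B_Mars = 1 / 0.228431 = 4.3777
Σp_Coalᵢ² = 0.0113² + 0.0452² + 0.0565² + 0.3842² + 0.0056² + 0.1356² + 0.0904² + 0.2712² = 0.000128 + 0.002043 + 0.003192 + 0.147610 + 0.000031 + 0.018387 + 0.008172 + 0.073549 = 0.253112
B_Coal = 1 / 0.253112 = 3.9508
Highest B → broadest niche (most generalist): Marsh Tit (B = 4.38).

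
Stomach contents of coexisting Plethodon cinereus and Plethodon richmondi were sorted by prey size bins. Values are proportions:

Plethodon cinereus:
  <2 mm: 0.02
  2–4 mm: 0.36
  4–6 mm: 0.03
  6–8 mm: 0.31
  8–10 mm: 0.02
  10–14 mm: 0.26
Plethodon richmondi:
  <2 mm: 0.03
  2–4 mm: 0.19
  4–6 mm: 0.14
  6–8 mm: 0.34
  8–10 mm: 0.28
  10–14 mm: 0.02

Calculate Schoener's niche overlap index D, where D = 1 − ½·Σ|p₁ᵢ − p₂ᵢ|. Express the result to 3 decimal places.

Σ|p₁ᵢ − p₂ᵢ| = 0.01 + 0.17 + 0.11 + 0.03 + 0.26 + 0.24 = 0.82
D = 1 − ½ × 0.82 = 1 − 0.410 = 0.59000

0.590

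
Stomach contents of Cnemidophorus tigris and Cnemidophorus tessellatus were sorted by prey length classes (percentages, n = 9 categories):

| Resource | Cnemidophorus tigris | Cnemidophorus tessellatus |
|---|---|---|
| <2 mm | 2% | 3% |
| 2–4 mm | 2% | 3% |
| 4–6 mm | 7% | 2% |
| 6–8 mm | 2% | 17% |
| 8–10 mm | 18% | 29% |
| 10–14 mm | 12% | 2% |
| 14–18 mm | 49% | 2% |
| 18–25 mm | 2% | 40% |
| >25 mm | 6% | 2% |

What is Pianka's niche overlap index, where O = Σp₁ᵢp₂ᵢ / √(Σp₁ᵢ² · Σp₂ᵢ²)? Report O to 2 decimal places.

0.28

Convert percentages to proportions (divide by 100).
Σ p₁ᵢp₂ᵢ = 0.0006 + 0.0006 + 0.0014 + 0.0034 + 0.0522 + 0.0024 + 0.0098 + 0.0080 + 0.0012 = 0.0796
Σp_1ᵢ² = 0.02² + 0.02² + 0.07² + 0.02² + 0.18² + 0.12² + 0.49² + 0.02² + 0.06² = 0.0004 + 0.0004 + 0.0049 + 0.0004 + 0.0324 + 0.0144 + 0.2401 + 0.0004 + 0.0036 = 0.2970
Σp_2ᵢ² = 0.03² + 0.03² + 0.02² + 0.17² + 0.29² + 0.02² + 0.02² + 0.40² + 0.02² = 0.0009 + 0.0009 + 0.0004 + 0.0289 + 0.0841 + 0.0004 + 0.0004 + 0.1600 + 0.0004 = 0.2764
O = 0.0796 / √(0.2970 × 0.2764) = 0.0796 / 0.28651 = 0.2778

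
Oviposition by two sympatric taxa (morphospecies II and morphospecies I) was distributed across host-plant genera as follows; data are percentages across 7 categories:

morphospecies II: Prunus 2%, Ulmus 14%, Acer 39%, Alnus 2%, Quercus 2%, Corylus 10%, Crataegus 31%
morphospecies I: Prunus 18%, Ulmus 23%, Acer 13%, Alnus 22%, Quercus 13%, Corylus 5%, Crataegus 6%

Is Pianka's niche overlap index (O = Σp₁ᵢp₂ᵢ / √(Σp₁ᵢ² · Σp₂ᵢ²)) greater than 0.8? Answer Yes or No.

No

Convert percentages to proportions (divide by 100).
Σ p₁ᵢp₂ᵢ = 0.0036 + 0.0322 + 0.0507 + 0.0044 + 0.0026 + 0.0050 + 0.0186 = 0.1171
Σp_1ᵢ² = 0.02² + 0.14² + 0.39² + 0.02² + 0.02² + 0.10² + 0.31² = 0.0004 + 0.0196 + 0.1521 + 0.0004 + 0.0004 + 0.0100 + 0.0961 = 0.2790
Σp_2ᵢ² = 0.18² + 0.23² + 0.13² + 0.22² + 0.13² + 0.05² + 0.06² = 0.0324 + 0.0529 + 0.0169 + 0.0484 + 0.0169 + 0.0025 + 0.0036 = 0.1736
O = 0.1171 / √(0.2790 × 0.1736) = 0.1171 / 0.22008 = 0.5321
O = 0.5321 < 0.8 → No.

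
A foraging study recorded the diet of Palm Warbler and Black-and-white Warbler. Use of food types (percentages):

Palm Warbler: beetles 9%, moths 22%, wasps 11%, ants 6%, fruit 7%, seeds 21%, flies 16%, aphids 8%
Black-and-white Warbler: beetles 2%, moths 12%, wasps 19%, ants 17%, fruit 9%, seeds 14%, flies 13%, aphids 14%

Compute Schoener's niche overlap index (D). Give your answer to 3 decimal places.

Convert percentages to proportions (divide by 100).
Σ|p₁ᵢ − p₂ᵢ| = 0.07 + 0.10 + 0.08 + 0.11 + 0.02 + 0.07 + 0.03 + 0.06 = 0.54
D = 1 − ½ × 0.54 = 1 − 0.270 = 0.73000

0.730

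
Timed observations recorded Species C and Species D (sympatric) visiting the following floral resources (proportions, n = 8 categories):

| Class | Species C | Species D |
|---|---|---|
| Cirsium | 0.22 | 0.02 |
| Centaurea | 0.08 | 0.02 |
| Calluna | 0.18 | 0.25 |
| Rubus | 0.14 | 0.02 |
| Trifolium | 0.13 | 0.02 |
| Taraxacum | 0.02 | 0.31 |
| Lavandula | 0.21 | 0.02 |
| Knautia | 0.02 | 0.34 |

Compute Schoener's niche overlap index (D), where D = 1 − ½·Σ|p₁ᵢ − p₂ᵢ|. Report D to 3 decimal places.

0.320

Σ|p₁ᵢ − p₂ᵢ| = 0.20 + 0.06 + 0.07 + 0.12 + 0.11 + 0.29 + 0.19 + 0.32 = 1.36
D = 1 − ½ × 1.36 = 1 − 0.680 = 0.32000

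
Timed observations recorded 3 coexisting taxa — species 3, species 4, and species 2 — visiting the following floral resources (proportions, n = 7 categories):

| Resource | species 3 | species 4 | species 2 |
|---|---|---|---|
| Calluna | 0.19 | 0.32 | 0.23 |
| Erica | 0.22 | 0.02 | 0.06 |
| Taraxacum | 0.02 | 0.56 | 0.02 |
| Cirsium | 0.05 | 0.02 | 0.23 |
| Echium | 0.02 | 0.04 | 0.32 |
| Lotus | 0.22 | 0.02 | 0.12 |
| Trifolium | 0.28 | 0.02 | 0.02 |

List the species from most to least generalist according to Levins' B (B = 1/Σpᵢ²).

species 3 > species 2 > species 4

Σp_3ᵢ² = 0.19² + 0.22² + 0.02² + 0.05² + 0.02² + 0.22² + 0.28² = 0.0361 + 0.0484 + 0.0004 + 0.0025 + 0.0004 + 0.0484 + 0.0784 = 0.2146
B_3 = 1 / 0.2146 = 4.6598
Σp_4ᵢ² = 0.32² + 0.02² + 0.56² + 0.02² + 0.04² + 0.02² + 0.02² = 0.1024 + 0.0004 + 0.3136 + 0.0004 + 0.0016 + 0.0004 + 0.0004 = 0.4192
B_4 = 1 / 0.4192 = 2.3855
Σp_2ᵢ² = 0.23² + 0.06² + 0.02² + 0.23² + 0.32² + 0.12² + 0.02² = 0.0529 + 0.0036 + 0.0004 + 0.0529 + 0.1024 + 0.0144 + 0.0004 = 0.2270
B_2 = 1 / 0.2270 = 4.4053
Ranking by B (broadest → narrowest): species 3 (4.66) > species 2 (4.41) > species 4 (2.39)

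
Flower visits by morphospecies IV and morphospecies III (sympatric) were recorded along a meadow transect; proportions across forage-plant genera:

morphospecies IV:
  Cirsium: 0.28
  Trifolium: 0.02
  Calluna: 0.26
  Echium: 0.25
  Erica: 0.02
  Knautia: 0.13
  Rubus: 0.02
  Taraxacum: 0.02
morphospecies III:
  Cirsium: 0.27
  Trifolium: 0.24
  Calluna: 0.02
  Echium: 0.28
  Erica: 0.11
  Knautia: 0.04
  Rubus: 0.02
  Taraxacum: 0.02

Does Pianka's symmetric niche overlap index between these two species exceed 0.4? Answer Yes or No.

Σ p₁ᵢp₂ᵢ = 0.0756 + 0.0048 + 0.0052 + 0.0700 + 0.0022 + 0.0052 + 0.0004 + 0.0004 = 0.1638
Σp_1ᵢ² = 0.28² + 0.02² + 0.26² + 0.25² + 0.02² + 0.13² + 0.02² + 0.02² = 0.0784 + 0.0004 + 0.0676 + 0.0625 + 0.0004 + 0.0169 + 0.0004 + 0.0004 = 0.2270
Σp_2ᵢ² = 0.27² + 0.24² + 0.02² + 0.28² + 0.11² + 0.04² + 0.02² + 0.02² = 0.0729 + 0.0576 + 0.0004 + 0.0784 + 0.0121 + 0.0016 + 0.0004 + 0.0004 = 0.2238
O = 0.1638 / √(0.2270 × 0.2238) = 0.1638 / 0.22539 = 0.7267
O = 0.7267 > 0.4 → Yes.

Yes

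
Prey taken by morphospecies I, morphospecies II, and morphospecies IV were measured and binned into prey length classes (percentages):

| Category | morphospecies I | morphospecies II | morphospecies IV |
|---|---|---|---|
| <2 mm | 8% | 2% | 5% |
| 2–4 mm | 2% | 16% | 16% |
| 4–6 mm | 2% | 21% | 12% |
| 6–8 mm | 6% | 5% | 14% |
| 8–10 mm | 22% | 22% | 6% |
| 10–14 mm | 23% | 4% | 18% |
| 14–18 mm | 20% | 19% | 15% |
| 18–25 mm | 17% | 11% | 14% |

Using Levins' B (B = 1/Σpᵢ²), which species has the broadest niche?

Convert percentages to proportions (divide by 100).
Σp_Iᵢ² = 0.08² + 0.02² + 0.02² + 0.06² + 0.22² + 0.23² + 0.20² + 0.17² = 0.0064 + 0.0004 + 0.0004 + 0.0036 + 0.0484 + 0.0529 + 0.0400 + 0.0289 = 0.1810
B_I = 1 / 0.1810 = 5.5249
Σp_IIᵢ² = 0.02² + 0.16² + 0.21² + 0.05² + 0.22² + 0.04² + 0.19² + 0.11² = 0.0004 + 0.0256 + 0.0441 + 0.0025 + 0.0484 + 0.0016 + 0.0361 + 0.0121 = 0.1708
B_II = 1 / 0.1708 = 5.8548
Σp_IVᵢ² = 0.05² + 0.16² + 0.12² + 0.14² + 0.06² + 0.18² + 0.15² + 0.14² = 0.0025 + 0.0256 + 0.0144 + 0.0196 + 0.0036 + 0.0324 + 0.0225 + 0.0196 = 0.1402
B_IV = 1 / 0.1402 = 7.1327
Highest B → broadest niche (most generalist): morphospecies IV (B = 7.13).

morphospecies IV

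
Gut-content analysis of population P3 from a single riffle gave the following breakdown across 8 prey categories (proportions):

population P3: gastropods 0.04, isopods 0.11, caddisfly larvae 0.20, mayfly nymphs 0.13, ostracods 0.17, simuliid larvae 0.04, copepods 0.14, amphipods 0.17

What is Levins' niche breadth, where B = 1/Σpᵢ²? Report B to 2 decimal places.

6.68

Σpᵢ² = 0.04² + 0.11² + 0.20² + 0.13² + 0.17² + 0.04² + 0.14² + 0.17² = 0.0016 + 0.0121 + 0.0400 + 0.0169 + 0.0289 + 0.0016 + 0.0196 + 0.0289 = 0.1496
B = 1 / 0.1496 = 6.6845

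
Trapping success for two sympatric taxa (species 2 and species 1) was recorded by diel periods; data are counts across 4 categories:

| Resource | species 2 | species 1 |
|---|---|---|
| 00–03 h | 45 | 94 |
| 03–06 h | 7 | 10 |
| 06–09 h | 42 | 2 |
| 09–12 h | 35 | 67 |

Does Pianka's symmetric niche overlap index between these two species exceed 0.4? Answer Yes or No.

Proportions for species 2 (n=129): 45/129=0.3488, 7/129=0.0543, 42/129=0.3256, 35/129=0.2713
Proportions for species 1 (n=173): 94/173=0.5434, 10/173=0.0578, 2/173=0.0116, 67/173=0.3873
Σ p₁ᵢp₂ᵢ = 0.189538 + 0.003139 + 0.003777 + 0.105074 = 0.301528
Σp_1ᵢ² = 0.3488² + 0.0543² + 0.3256² + 0.2713² = 0.121661 + 0.002948 + 0.106015 + 0.073604 = 0.304228
Σp_2ᵢ² = 0.5434² + 0.0578² + 0.0116² + 0.3873² = 0.295284 + 0.003341 + 0.000135 + 0.150001 = 0.448761
O = 0.301528 / √(0.304228 × 0.448761) = 0.301528 / 0.3694938 = 0.8161
O = 0.8161 > 0.4 → Yes.

Yes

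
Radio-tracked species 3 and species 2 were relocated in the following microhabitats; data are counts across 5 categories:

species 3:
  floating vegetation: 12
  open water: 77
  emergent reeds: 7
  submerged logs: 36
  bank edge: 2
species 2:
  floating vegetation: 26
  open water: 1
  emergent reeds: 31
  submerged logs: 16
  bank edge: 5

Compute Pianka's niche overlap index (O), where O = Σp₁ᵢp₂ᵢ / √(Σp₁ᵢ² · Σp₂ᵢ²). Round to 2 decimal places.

Proportions for species 3 (n=134): 12/134=0.0896, 77/134=0.5746, 7/134=0.0522, 36/134=0.2687, 2/134=0.0149
Proportions for species 2 (n=79): 26/79=0.3291, 1/79=0.0127, 31/79=0.3924, 16/79=0.2025, 5/79=0.0633
Σ p₁ᵢp₂ᵢ = 0.029487 + 0.007297 + 0.020483 + 0.054412 + 0.000943 = 0.112622
Σp_1ᵢ² = 0.0896² + 0.5746² + 0.0522² + 0.2687² + 0.0149² = 0.008028 + 0.330165 + 0.002725 + 0.072200 + 0.000222 = 0.413340
Σp_2ᵢ² = 0.3291² + 0.0127² + 0.3924² + 0.2025² + 0.0633² = 0.108307 + 0.000161 + 0.153978 + 0.041006 + 0.004007 = 0.307459
O = 0.112622 / √(0.413340 × 0.307459) = 0.112622 / 0.3564900 = 0.3159

0.32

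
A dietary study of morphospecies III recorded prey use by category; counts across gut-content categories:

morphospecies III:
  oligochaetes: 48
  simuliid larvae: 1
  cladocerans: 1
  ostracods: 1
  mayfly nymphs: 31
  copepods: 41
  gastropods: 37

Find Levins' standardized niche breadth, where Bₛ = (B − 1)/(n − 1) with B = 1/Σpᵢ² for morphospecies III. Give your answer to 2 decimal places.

Proportions for morphospecies III (n=160): 48/160=0.3000, 1/160=0.0063, 1/160=0.0063, 1/160=0.0063, 31/160=0.1938, 41/160=0.2563, 37/160=0.2313
Σpᵢ² = 0.3000² + 0.0063² + 0.0063² + 0.0063² + 0.1938² + 0.2563² + 0.2313² = 0.090000 + 0.000040 + 0.000040 + 0.000040 + 0.037558 + 0.065690 + 0.053500 = 0.246868
B = 1 / 0.246868 = 4.0507
Bₛ = (B − 1)/(n − 1) = (4.0507 − 1)/(7 − 1) = 3.0507/6 = 0.5085

0.51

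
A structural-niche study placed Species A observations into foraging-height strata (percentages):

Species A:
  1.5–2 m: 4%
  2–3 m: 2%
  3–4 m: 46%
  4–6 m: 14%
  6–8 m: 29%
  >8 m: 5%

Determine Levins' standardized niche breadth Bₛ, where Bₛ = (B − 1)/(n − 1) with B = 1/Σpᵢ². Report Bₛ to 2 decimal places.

Convert percentages to proportions (divide by 100).
Σpᵢ² = 0.04² + 0.02² + 0.46² + 0.14² + 0.29² + 0.05² = 0.0016 + 0.0004 + 0.2116 + 0.0196 + 0.0841 + 0.0025 = 0.3198
B = 1 / 0.3198 = 3.1270
Bₛ = (B − 1)/(n − 1) = (3.1270 − 1)/(6 − 1) = 2.1270/5 = 0.4254

0.43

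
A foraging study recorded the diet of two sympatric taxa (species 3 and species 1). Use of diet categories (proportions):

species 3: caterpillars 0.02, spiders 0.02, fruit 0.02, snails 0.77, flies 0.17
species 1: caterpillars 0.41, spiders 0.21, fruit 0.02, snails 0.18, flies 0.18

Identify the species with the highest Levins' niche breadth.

Σp_3ᵢ² = 0.02² + 0.02² + 0.02² + 0.77² + 0.17² = 0.0004 + 0.0004 + 0.0004 + 0.5929 + 0.0289 = 0.6230
B_3 = 1 / 0.6230 = 1.6051
Σp_1ᵢ² = 0.41² + 0.21² + 0.02² + 0.18² + 0.18² = 0.1681 + 0.0441 + 0.0004 + 0.0324 + 0.0324 = 0.2774
B_1 = 1 / 0.2774 = 3.6049
Highest B → broadest niche (most generalist): species 1 (B = 3.60).

species 1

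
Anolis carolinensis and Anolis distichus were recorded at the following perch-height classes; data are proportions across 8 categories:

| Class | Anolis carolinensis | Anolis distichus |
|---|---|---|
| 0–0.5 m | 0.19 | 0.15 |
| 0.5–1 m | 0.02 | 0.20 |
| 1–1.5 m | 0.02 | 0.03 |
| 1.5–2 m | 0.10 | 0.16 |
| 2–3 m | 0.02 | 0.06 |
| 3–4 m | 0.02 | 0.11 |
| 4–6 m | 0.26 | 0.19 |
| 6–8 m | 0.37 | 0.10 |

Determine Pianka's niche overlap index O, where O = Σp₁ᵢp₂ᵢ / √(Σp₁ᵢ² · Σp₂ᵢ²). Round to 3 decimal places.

Σ p₁ᵢp₂ᵢ = 0.0285 + 0.0040 + 0.0006 + 0.0160 + 0.0012 + 0.0022 + 0.0494 + 0.0370 = 0.1389
Σp_1ᵢ² = 0.19² + 0.02² + 0.02² + 0.10² + 0.02² + 0.02² + 0.26² + 0.37² = 0.0361 + 0.0004 + 0.0004 + 0.0100 + 0.0004 + 0.0004 + 0.0676 + 0.1369 = 0.2522
Σp_2ᵢ² = 0.15² + 0.20² + 0.03² + 0.16² + 0.06² + 0.11² + 0.19² + 0.10² = 0.0225 + 0.0400 + 0.0009 + 0.0256 + 0.0036 + 0.0121 + 0.0361 + 0.0100 = 0.1508
O = 0.1389 / √(0.2522 × 0.1508) = 0.1389 / 0.195017 = 0.71225

0.712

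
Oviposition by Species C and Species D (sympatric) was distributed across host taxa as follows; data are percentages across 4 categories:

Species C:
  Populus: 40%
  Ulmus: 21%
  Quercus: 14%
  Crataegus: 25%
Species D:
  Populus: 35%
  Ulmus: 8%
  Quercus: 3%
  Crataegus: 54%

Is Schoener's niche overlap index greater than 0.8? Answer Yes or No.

Convert percentages to proportions (divide by 100).
Σ|p₁ᵢ − p₂ᵢ| = 0.05 + 0.13 + 0.11 + 0.29 = 0.58
D = 1 − ½ × 0.58 = 1 − 0.290 = 0.7100
D = 0.7100 < 0.8 → No.

No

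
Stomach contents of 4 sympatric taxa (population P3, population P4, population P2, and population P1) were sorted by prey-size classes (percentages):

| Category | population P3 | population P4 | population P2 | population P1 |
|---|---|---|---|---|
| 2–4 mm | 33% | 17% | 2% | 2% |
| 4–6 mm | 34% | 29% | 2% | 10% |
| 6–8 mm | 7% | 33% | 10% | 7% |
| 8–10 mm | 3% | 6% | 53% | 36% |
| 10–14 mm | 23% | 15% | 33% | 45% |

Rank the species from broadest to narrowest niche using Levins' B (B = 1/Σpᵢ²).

population P4 > population P3 > population P1 > population P2

Convert percentages to proportions (divide by 100).
Σp_P3ᵢ² = 0.33² + 0.34² + 0.07² + 0.03² + 0.23² = 0.1089 + 0.1156 + 0.0049 + 0.0009 + 0.0529 = 0.2832
B_P3 = 1 / 0.2832 = 3.5311
Σp_P4ᵢ² = 0.17² + 0.29² + 0.33² + 0.06² + 0.15² = 0.0289 + 0.0841 + 0.1089 + 0.0036 + 0.0225 = 0.2480
B_P4 = 1 / 0.2480 = 4.0323
Σp_P2ᵢ² = 0.02² + 0.02² + 0.10² + 0.53² + 0.33² = 0.0004 + 0.0004 + 0.0100 + 0.2809 + 0.1089 = 0.4006
B_P2 = 1 / 0.4006 = 2.4963
Σp_P1ᵢ² = 0.02² + 0.10² + 0.07² + 0.36² + 0.45² = 0.0004 + 0.0100 + 0.0049 + 0.1296 + 0.2025 = 0.3474
B_P1 = 1 / 0.3474 = 2.8785
Ranking by B (broadest → narrowest): population P4 (4.03) > population P3 (3.53) > population P1 (2.88) > population P2 (2.50)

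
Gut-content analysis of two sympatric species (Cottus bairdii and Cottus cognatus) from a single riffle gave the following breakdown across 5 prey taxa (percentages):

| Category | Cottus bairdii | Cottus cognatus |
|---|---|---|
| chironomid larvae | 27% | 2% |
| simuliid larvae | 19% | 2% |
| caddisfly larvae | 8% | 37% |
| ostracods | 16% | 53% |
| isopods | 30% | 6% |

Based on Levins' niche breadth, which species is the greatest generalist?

Convert percentages to proportions (divide by 100).
Σp_bairᵢ² = 0.27² + 0.19² + 0.08² + 0.16² + 0.30² = 0.0729 + 0.0361 + 0.0064 + 0.0256 + 0.0900 = 0.2310
B_bair = 1 / 0.2310 = 4.3290
Σp_cognᵢ² = 0.02² + 0.02² + 0.37² + 0.53² + 0.06² = 0.0004 + 0.0004 + 0.1369 + 0.2809 + 0.0036 = 0.4222
B_cogn = 1 / 0.4222 = 2.3685
Highest B → broadest niche (most generalist): Cottus bairdii (B = 4.33).

Cottus bairdii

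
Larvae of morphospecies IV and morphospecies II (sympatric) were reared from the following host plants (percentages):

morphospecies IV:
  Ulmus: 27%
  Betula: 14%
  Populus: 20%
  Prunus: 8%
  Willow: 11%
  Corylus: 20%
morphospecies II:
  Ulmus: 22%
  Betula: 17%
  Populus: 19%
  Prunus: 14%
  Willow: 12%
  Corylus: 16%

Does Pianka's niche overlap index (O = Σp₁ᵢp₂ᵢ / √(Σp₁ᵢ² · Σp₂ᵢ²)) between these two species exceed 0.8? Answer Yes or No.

Yes

Convert percentages to proportions (divide by 100).
Σ p₁ᵢp₂ᵢ = 0.0594 + 0.0238 + 0.0380 + 0.0112 + 0.0132 + 0.0320 = 0.1776
Σp_1ᵢ² = 0.27² + 0.14² + 0.20² + 0.08² + 0.11² + 0.20² = 0.0729 + 0.0196 + 0.0400 + 0.0064 + 0.0121 + 0.0400 = 0.1910
Σp_2ᵢ² = 0.22² + 0.17² + 0.19² + 0.14² + 0.12² + 0.16² = 0.0484 + 0.0289 + 0.0361 + 0.0196 + 0.0144 + 0.0256 = 0.1730
O = 0.1776 / √(0.1910 × 0.1730) = 0.1776 / 0.18178 = 0.9770
O = 0.9770 > 0.8 → Yes.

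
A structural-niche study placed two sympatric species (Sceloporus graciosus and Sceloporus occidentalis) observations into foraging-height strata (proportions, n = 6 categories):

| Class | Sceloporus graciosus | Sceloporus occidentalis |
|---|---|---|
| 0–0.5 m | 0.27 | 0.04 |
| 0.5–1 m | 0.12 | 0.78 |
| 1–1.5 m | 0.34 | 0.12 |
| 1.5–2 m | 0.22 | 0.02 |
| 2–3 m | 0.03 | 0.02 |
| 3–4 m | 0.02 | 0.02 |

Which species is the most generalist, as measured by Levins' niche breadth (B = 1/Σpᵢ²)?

Sceloporus graciosus

Σp_gracᵢ² = 0.27² + 0.12² + 0.34² + 0.22² + 0.03² + 0.02² = 0.0729 + 0.0144 + 0.1156 + 0.0484 + 0.0009 + 0.0004 = 0.2526
B_grac = 1 / 0.2526 = 3.9588
Σp_occiᵢ² = 0.04² + 0.78² + 0.12² + 0.02² + 0.02² + 0.02² = 0.0016 + 0.6084 + 0.0144 + 0.0004 + 0.0004 + 0.0004 = 0.6256
B_occi = 1 / 0.6256 = 1.5985
Highest B → broadest niche (most generalist): Sceloporus graciosus (B = 3.96).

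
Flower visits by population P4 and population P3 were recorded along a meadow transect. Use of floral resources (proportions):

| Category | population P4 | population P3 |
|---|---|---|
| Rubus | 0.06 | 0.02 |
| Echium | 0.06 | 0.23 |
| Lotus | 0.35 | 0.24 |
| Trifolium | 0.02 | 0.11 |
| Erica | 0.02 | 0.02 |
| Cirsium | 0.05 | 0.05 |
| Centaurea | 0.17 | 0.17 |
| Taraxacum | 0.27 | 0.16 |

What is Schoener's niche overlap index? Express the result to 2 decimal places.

Σ|p₁ᵢ − p₂ᵢ| = 0.04 + 0.17 + 0.11 + 0.09 + 0.00 + 0.00 + 0.00 + 0.11 = 0.52
D = 1 − ½ × 0.52 = 1 − 0.260 = 0.7400

0.74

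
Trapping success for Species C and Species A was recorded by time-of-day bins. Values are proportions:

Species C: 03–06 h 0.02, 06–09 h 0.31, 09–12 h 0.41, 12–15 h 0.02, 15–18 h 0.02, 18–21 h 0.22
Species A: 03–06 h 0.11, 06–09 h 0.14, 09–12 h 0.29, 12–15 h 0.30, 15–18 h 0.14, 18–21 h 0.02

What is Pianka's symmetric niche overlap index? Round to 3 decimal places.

Σ p₁ᵢp₂ᵢ = 0.0022 + 0.0434 + 0.1189 + 0.0060 + 0.0028 + 0.0044 = 0.1777
Σp_1ᵢ² = 0.02² + 0.31² + 0.41² + 0.02² + 0.02² + 0.22² = 0.0004 + 0.0961 + 0.1681 + 0.0004 + 0.0004 + 0.0484 = 0.3138
Σp_2ᵢ² = 0.11² + 0.14² + 0.29² + 0.30² + 0.14² + 0.02² = 0.0121 + 0.0196 + 0.0841 + 0.0900 + 0.0196 + 0.0004 = 0.2258
O = 0.1777 / √(0.3138 × 0.2258) = 0.1777 / 0.266188 = 0.66757

0.668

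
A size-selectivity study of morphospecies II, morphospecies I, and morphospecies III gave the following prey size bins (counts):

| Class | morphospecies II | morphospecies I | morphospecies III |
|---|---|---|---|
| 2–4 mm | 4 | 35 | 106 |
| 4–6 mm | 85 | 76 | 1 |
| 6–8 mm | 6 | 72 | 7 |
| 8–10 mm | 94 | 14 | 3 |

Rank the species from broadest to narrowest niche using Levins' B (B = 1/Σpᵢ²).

morphospecies I > morphospecies II > morphospecies III

Proportions for morphospecies II (n=189): 4/189=0.0212, 85/189=0.4497, 6/189=0.0317, 94/189=0.4974
Proportions for morphospecies I (n=197): 35/197=0.1777, 76/197=0.3858, 72/197=0.3655, 14/197=0.0711
Proportions for morphospecies III (n=117): 106/117=0.9060, 1/117=0.0085, 7/117=0.0598, 3/117=0.0256
Σp_IIᵢ² = 0.0212² + 0.4497² + 0.0317² + 0.4974² = 0.000449 + 0.202230 + 0.001005 + 0.247407 = 0.451091
B_II = 1 / 0.451091 = 2.2168
Σp_Iᵢ² = 0.1777² + 0.3858² + 0.3655² + 0.0711² = 0.031577 + 0.148842 + 0.133590 + 0.005055 = 0.319064
B_I = 1 / 0.319064 = 3.1342
Σp_IIIᵢ² = 0.9060² + 0.0085² + 0.0598² + 0.0256² = 0.820836 + 0.000072 + 0.003576 + 0.000655 = 0.825139
B_III = 1 / 0.825139 = 1.2119
Ranking by B (broadest → narrowest): morphospecies I (3.13) > morphospecies II (2.22) > morphospecies III (1.21)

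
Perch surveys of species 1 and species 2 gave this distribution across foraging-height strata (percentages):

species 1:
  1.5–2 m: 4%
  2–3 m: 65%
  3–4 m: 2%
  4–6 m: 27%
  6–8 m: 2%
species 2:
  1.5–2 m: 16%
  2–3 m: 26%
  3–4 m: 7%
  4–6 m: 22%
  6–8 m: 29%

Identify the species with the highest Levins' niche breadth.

Convert percentages to proportions (divide by 100).
Σp_1ᵢ² = 0.04² + 0.65² + 0.02² + 0.27² + 0.02² = 0.0016 + 0.4225 + 0.0004 + 0.0729 + 0.0004 = 0.4978
B_1 = 1 / 0.4978 = 2.0088
Σp_2ᵢ² = 0.16² + 0.26² + 0.07² + 0.22² + 0.29² = 0.0256 + 0.0676 + 0.0049 + 0.0484 + 0.0841 = 0.2306
B_2 = 1 / 0.2306 = 4.3365
Highest B → broadest niche (most generalist): species 2 (B = 4.34).

species 2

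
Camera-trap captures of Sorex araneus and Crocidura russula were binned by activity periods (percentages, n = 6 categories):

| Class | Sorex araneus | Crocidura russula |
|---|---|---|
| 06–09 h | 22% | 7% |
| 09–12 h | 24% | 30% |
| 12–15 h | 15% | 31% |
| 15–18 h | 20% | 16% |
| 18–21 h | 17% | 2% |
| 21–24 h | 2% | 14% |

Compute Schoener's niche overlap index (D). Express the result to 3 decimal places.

0.660

Convert percentages to proportions (divide by 100).
Σ|p₁ᵢ − p₂ᵢ| = 0.15 + 0.06 + 0.16 + 0.04 + 0.15 + 0.12 = 0.68
D = 1 − ½ × 0.68 = 1 − 0.340 = 0.66000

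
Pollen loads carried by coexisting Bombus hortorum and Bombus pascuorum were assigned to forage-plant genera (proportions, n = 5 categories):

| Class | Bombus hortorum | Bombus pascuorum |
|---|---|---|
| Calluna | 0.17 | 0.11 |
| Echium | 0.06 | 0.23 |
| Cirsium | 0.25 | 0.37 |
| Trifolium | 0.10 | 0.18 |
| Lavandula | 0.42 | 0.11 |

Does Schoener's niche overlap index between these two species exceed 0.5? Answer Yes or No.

Σ|p₁ᵢ − p₂ᵢ| = 0.06 + 0.17 + 0.12 + 0.08 + 0.31 = 0.74
D = 1 − ½ × 0.74 = 1 − 0.370 = 0.6300
D = 0.6300 > 0.5 → Yes.

Yes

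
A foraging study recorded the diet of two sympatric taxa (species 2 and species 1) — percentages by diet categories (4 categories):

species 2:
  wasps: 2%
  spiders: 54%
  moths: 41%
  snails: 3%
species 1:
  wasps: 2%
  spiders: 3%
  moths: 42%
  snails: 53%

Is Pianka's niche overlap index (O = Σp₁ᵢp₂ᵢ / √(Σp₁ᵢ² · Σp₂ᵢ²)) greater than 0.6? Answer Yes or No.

No

Convert percentages to proportions (divide by 100).
Σ p₁ᵢp₂ᵢ = 0.0004 + 0.0162 + 0.1722 + 0.0159 = 0.2047
Σp_1ᵢ² = 0.02² + 0.54² + 0.41² + 0.03² = 0.0004 + 0.2916 + 0.1681 + 0.0009 = 0.4610
Σp_2ᵢ² = 0.02² + 0.03² + 0.42² + 0.53² = 0.0004 + 0.0009 + 0.1764 + 0.2809 = 0.4586
O = 0.2047 / √(0.4610 × 0.4586) = 0.2047 / 0.45980 = 0.4452
O = 0.4452 < 0.6 → No.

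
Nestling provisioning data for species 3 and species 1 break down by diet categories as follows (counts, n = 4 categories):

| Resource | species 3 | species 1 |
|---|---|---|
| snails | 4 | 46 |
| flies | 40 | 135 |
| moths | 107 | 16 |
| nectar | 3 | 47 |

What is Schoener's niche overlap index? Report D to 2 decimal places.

0.37

Proportions for species 3 (n=154): 4/154=0.0260, 40/154=0.2597, 107/154=0.6948, 3/154=0.0195
Proportions for species 1 (n=244): 46/244=0.1885, 135/244=0.5533, 16/244=0.0656, 47/244=0.1926
Σ|p₁ᵢ − p₂ᵢ| = 0.1625 + 0.2936 + 0.6292 + 0.1731 = 1.2584
D = 1 − ½ × 1.2584 = 1 − 0.62920 = 0.37080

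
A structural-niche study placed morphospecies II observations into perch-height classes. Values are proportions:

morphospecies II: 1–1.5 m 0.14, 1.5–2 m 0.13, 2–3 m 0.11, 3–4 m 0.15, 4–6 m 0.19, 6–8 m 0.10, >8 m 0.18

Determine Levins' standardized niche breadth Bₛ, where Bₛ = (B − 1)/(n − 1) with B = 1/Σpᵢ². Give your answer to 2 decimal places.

0.95

Σpᵢ² = 0.14² + 0.13² + 0.11² + 0.15² + 0.19² + 0.10² + 0.18² = 0.0196 + 0.0169 + 0.0121 + 0.0225 + 0.0361 + 0.0100 + 0.0324 = 0.1496
B = 1 / 0.1496 = 6.6845
Bₛ = (B − 1)/(n − 1) = (6.6845 − 1)/(7 − 1) = 5.6845/6 = 0.9474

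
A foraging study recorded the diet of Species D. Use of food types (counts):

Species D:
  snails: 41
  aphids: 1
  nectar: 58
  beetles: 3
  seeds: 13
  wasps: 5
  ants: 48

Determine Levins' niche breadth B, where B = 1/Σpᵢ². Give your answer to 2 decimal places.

Proportions for Species D (n=169): 41/169=0.2426, 1/169=0.0059, 58/169=0.3432, 3/169=0.0178, 13/169=0.0769, 5/169=0.0296, 48/169=0.2840
Σpᵢ² = 0.2426² + 0.0059² + 0.3432² + 0.0178² + 0.0769² + 0.0296² + 0.2840² = 0.058855 + 0.000035 + 0.117786 + 0.000317 + 0.005914 + 0.000876 + 0.080656 = 0.264439
B = 1 / 0.264439 = 3.7816

3.78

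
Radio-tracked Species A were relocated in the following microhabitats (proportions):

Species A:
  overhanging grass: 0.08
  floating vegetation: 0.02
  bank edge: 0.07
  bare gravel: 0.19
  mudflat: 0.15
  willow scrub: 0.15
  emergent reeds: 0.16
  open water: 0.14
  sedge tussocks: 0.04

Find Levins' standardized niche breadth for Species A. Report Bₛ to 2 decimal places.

Σpᵢ² = 0.08² + 0.02² + 0.07² + 0.19² + 0.15² + 0.15² + 0.16² + 0.14² + 0.04² = 0.0064 + 0.0004 + 0.0049 + 0.0361 + 0.0225 + 0.0225 + 0.0256 + 0.0196 + 0.0016 = 0.1396
B = 1 / 0.1396 = 7.1633
Bₛ = (B − 1)/(n − 1) = (7.1633 − 1)/(9 − 1) = 6.1633/8 = 0.7704

0.77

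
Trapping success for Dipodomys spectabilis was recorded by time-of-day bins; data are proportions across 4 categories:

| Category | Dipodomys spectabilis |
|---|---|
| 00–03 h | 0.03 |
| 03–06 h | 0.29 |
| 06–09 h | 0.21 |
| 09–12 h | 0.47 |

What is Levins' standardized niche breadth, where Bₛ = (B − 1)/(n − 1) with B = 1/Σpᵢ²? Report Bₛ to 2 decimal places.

Σpᵢ² = 0.03² + 0.29² + 0.21² + 0.47² = 0.0009 + 0.0841 + 0.0441 + 0.2209 = 0.3500
B = 1 / 0.3500 = 2.8571
Bₛ = (B − 1)/(n − 1) = (2.8571 − 1)/(4 − 1) = 1.8571/3 = 0.6190

0.62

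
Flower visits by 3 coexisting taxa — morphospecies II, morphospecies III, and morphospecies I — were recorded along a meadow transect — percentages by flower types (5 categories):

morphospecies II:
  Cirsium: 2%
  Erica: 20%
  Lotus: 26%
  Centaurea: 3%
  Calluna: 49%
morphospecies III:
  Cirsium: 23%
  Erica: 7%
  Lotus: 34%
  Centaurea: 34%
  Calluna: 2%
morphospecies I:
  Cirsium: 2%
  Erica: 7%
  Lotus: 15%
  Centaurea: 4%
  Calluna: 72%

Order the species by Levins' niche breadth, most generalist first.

morphospecies III > morphospecies II > morphospecies I

Convert percentages to proportions (divide by 100).
Σp_IIᵢ² = 0.02² + 0.20² + 0.26² + 0.03² + 0.49² = 0.0004 + 0.0400 + 0.0676 + 0.0009 + 0.2401 = 0.3490
B_II = 1 / 0.3490 = 2.8653
Σp_IIIᵢ² = 0.23² + 0.07² + 0.34² + 0.34² + 0.02² = 0.0529 + 0.0049 + 0.1156 + 0.1156 + 0.0004 = 0.2894
B_III = 1 / 0.2894 = 3.4554
Σp_Iᵢ² = 0.02² + 0.07² + 0.15² + 0.04² + 0.72² = 0.0004 + 0.0049 + 0.0225 + 0.0016 + 0.5184 = 0.5478
B_I = 1 / 0.5478 = 1.8255
Ranking by B (broadest → narrowest): morphospecies III (3.46) > morphospecies II (2.87) > morphospecies I (1.83)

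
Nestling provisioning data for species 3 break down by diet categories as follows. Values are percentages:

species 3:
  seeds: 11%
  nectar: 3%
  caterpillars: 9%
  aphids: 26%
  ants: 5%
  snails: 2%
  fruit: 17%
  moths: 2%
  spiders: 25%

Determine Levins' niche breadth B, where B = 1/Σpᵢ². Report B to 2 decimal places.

Convert percentages to proportions (divide by 100).
Σpᵢ² = 0.11² + 0.03² + 0.09² + 0.26² + 0.05² + 0.02² + 0.17² + 0.02² + 0.25² = 0.0121 + 0.0009 + 0.0081 + 0.0676 + 0.0025 + 0.0004 + 0.0289 + 0.0004 + 0.0625 = 0.1834
B = 1 / 0.1834 = 5.4526

5.45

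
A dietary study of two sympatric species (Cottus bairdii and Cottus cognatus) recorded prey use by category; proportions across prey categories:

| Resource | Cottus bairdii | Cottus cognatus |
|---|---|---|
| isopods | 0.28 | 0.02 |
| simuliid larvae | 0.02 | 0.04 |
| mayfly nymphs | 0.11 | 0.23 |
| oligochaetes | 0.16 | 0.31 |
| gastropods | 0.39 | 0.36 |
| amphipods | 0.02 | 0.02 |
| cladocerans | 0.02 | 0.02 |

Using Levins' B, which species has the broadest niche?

Cottus bairdii

Σp_bairᵢ² = 0.28² + 0.02² + 0.11² + 0.16² + 0.39² + 0.02² + 0.02² = 0.0784 + 0.0004 + 0.0121 + 0.0256 + 0.1521 + 0.0004 + 0.0004 = 0.2694
B_bair = 1 / 0.2694 = 3.7120
Σp_cognᵢ² = 0.02² + 0.04² + 0.23² + 0.31² + 0.36² + 0.02² + 0.02² = 0.0004 + 0.0016 + 0.0529 + 0.0961 + 0.1296 + 0.0004 + 0.0004 = 0.2814
B_cogn = 1 / 0.2814 = 3.5537
Highest B → broadest niche (most generalist): Cottus bairdii (B = 3.71).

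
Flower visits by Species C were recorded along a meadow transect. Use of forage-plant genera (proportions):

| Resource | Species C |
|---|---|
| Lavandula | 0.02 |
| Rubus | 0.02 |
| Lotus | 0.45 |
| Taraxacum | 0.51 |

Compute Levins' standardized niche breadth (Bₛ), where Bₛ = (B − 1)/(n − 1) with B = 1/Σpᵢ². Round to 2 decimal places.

0.39

Σpᵢ² = 0.02² + 0.02² + 0.45² + 0.51² = 0.0004 + 0.0004 + 0.2025 + 0.2601 = 0.4634
B = 1 / 0.4634 = 2.1580
Bₛ = (B − 1)/(n − 1) = (2.1580 − 1)/(4 − 1) = 1.1580/3 = 0.3860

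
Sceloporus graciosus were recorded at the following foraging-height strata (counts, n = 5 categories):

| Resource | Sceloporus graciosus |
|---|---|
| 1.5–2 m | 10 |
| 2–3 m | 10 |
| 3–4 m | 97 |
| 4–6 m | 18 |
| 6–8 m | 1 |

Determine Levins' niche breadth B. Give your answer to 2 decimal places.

Proportions for Sceloporus graciosus (n=136): 10/136=0.0735, 10/136=0.0735, 97/136=0.7132, 18/136=0.1324, 1/136=0.0074
Σpᵢ² = 0.0735² + 0.0735² + 0.7132² + 0.1324² + 0.0074² = 0.005402 + 0.005402 + 0.508654 + 0.017530 + 0.000055 = 0.537043
B = 1 / 0.537043 = 1.8620

1.86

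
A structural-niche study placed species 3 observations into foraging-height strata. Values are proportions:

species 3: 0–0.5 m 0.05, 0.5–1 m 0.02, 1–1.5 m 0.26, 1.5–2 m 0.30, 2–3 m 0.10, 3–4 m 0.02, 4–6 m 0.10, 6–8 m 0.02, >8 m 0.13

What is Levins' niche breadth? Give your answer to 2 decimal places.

Σpᵢ² = 0.05² + 0.02² + 0.26² + 0.30² + 0.10² + 0.02² + 0.10² + 0.02² + 0.13² = 0.0025 + 0.0004 + 0.0676 + 0.0900 + 0.0100 + 0.0004 + 0.0100 + 0.0004 + 0.0169 = 0.1982
B = 1 / 0.1982 = 5.0454

5.05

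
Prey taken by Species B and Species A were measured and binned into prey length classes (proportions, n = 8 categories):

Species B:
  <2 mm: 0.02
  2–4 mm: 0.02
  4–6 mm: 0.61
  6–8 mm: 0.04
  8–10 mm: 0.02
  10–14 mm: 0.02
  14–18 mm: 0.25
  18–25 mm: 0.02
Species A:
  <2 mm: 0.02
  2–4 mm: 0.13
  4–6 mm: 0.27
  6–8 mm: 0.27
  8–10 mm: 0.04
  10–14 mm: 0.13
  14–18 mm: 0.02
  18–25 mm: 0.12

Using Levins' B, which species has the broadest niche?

Σp_Bᵢ² = 0.02² + 0.02² + 0.61² + 0.04² + 0.02² + 0.02² + 0.25² + 0.02² = 0.0004 + 0.0004 + 0.3721 + 0.0016 + 0.0004 + 0.0004 + 0.0625 + 0.0004 = 0.4382
B_B = 1 / 0.4382 = 2.2821
Σp_Aᵢ² = 0.02² + 0.13² + 0.27² + 0.27² + 0.04² + 0.13² + 0.02² + 0.12² = 0.0004 + 0.0169 + 0.0729 + 0.0729 + 0.0016 + 0.0169 + 0.0004 + 0.0144 = 0.1964
B_A = 1 / 0.1964 = 5.0916
Highest B → broadest niche (most generalist): Species A (B = 5.09).

Species A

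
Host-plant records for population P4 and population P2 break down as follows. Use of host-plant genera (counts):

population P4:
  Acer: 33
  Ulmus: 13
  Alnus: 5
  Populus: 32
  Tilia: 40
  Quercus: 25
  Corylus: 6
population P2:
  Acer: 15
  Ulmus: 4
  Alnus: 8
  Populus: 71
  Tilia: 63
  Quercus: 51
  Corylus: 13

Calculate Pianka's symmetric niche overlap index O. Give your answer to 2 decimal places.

Proportions for population P4 (n=154): 33/154=0.2143, 13/154=0.0844, 5/154=0.0325, 32/154=0.2078, 40/154=0.2597, 25/154=0.1623, 6/154=0.0390
Proportions for population P2 (n=225): 15/225=0.0667, 4/225=0.0178, 8/225=0.0356, 71/225=0.3156, 63/225=0.2800, 51/225=0.2267, 13/225=0.0578
Σ p₁ᵢp₂ᵢ = 0.014294 + 0.001502 + 0.001157 + 0.065582 + 0.072716 + 0.036793 + 0.002254 = 0.194298
Σp_1ᵢ² = 0.2143² + 0.0844² + 0.0325² + 0.2078² + 0.2597² + 0.1623² + 0.0390² = 0.045924 + 0.007123 + 0.001056 + 0.043181 + 0.067444 + 0.026341 + 0.001521 = 0.192590
Σp_2ᵢ² = 0.0667² + 0.0178² + 0.0356² + 0.3156² + 0.2800² + 0.2267² + 0.0578² = 0.004449 + 0.000317 + 0.001267 + 0.099603 + 0.078400 + 0.051393 + 0.003341 = 0.238770
O = 0.194298 / √(0.192590 × 0.238770) = 0.194298 / 0.2144405 = 0.9061

0.91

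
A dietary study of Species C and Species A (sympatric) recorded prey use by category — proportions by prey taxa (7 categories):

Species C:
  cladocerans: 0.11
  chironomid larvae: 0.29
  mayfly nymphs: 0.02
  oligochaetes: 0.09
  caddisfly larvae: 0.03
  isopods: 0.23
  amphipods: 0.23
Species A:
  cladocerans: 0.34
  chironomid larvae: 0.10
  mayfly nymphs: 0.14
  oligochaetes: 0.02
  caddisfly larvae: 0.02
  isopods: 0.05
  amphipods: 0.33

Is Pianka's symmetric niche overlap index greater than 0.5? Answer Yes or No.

Σ p₁ᵢp₂ᵢ = 0.0374 + 0.0290 + 0.0028 + 0.0018 + 0.0006 + 0.0115 + 0.0759 = 0.1590
Σp_1ᵢ² = 0.11² + 0.29² + 0.02² + 0.09² + 0.03² + 0.23² + 0.23² = 0.0121 + 0.0841 + 0.0004 + 0.0081 + 0.0009 + 0.0529 + 0.0529 = 0.2114
Σp_2ᵢ² = 0.34² + 0.10² + 0.14² + 0.02² + 0.02² + 0.05² + 0.33² = 0.1156 + 0.0100 + 0.0196 + 0.0004 + 0.0004 + 0.0025 + 0.1089 = 0.2574
O = 0.1590 / √(0.2114 × 0.2574) = 0.1590 / 0.23327 = 0.6816
O = 0.6816 > 0.5 → Yes.

Yes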